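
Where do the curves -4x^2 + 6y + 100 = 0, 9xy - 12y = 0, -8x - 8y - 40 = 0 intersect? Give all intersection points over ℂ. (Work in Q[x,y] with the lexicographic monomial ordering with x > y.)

{(-5, 0)}

Compute a lex Gröbner basis by Buchberger's algorithm.
f_1 = -4x^2 + 6y + 100, LT = x^2.
f_2 = 9xy - 12y, LT = xy.
f_3 = -8x - 8y - 40, LT = x.

S(f_1,f_2): lcm = x^2y. S = 4/3xy - 3/2y^2 - 25y.
  reduce S modulo (f_1, f_2, f_3):
  remainder -3/2y^2 - 209/9y ≠ 0; add h_4 = -3/2y^2 - 209/9y to the basis.

S(f_1,f_3): lcm = x^2. S = -xy - 5x - 3/2y - 25.
  reduce S modulo (f_1, f_2, f_3, h_4):
  remainder 13/6y ≠ 0; add h_5 = 13/6y to the basis.

The other S-polynomials (S(f_2,f_3), S(f_1,h_4), S(f_2,h_4), S(f_3,h_4), S(f_1,h_5), S(f_2,h_5), S(f_3,h_5), S(h_4,h_5)) all reduce to 0 modulo the current basis, so we have a Gröbner basis.
Inter-reduce: drop elements whose leading term is divisible by another's, tail-reduce, and make monic.
Reduced Gröbner basis: {x + 5, y}.

Since the basis is lex-ordered, y is univariate in y. Its roots are {0}. Back-substituting each root into the other basis elements fixes the other coordinates.
  y = 0: the earlier basis element becomes x + 5 = 0, giving x = -5 — point (-5, 0).
A lex Gröbner basis triangularizes the system, enabling back-substitution.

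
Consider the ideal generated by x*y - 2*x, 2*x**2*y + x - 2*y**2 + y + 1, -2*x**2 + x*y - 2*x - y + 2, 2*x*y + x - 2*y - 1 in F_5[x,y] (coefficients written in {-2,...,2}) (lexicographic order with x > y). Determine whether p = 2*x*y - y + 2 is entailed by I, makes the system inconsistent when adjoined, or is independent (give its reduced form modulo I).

2*x*y - y + 2 lies in I (it reduces to 0).

First compute the reduced Gröbner basis of I by Buchberger's algorithm.
f_1 = x*y - 2*x, LT = x*y.
f_2 = 2*x**2*y + x - 2*y**2 + y + 1, LT = x**2*y.
f_3 = -2*x**2 + x*y - 2*x - y + 2, LT = x**2.
f_4 = 2*x*y + x - 2*y - 1, LT = x*y.

S(f_1,f_2): lcm = x**2*y. S = -2*x**2 + 2*x + y**2 + 2*y + 2.
  leading term x**2: subtract (1)·f_3 from -2*x**2 + 2*x + y**2 + 2*y + 2 → -x*y - x + y**2 - 2*y
  leading term x*y: subtract (-1)·f_1 from -x*y - x + y**2 - 2*y → 2*x + y**2 - 2*y
  leading term x: no divisor's leading term divides it; move 2*x to the remainder.
  leading term y**2: no divisor's leading term divides it; move y**2 to the remainder.
  leading term y: no divisor's leading term divides it; move -2*y to the remainder.
  remainder 2*x + y**2 - 2*y ≠ 0; add h_5 = 2*x + y**2 - 2*y to the basis.

S(f_1,f_3): lcm = x**2*y. S = -2*x**2 - 2*x*y**2 - x*y + 2*y**2 + y.
  leading term x**2: subtract (1)·f_3 from -2*x**2 - 2*x*y**2 - x*y + 2*y**2 + y → -2*x*y**2 - 2*x*y + 2*x + 2*y**2 + 2*y - 2
  leading term x*y**2: subtract (-2*y)·f_1 from -2*x*y**2 - 2*x*y + 2*x + 2*y**2 + 2*y - 2 → -x*y + 2*x + 2*y**2 + 2*y - 2
  leading term x*y: subtract (-1)·f_1 from -x*y + 2*x + 2*y**2 + 2*y - 2 → 2*y**2 + 2*y - 2
  leading term y**2: no divisor's leading term divides it; move 2*y**2 to the remainder.
  leading term y: no divisor's leading term divides it; move 2*y to the remainder.
  leading term 1: no divisor's leading term divides it; move -2 to the remainder.
  remainder 2*y**2 + 2*y - 2 ≠ 0; add h_6 = 2*y**2 + 2*y - 2 to the basis.

S(f_1,f_4): lcm = x*y. S = y - 2.
  leading term y: no divisor's leading term divides it; move y to the remainder.
  leading term 1: no divisor's leading term divides it; move -2 to the remainder.
  remainder y - 2 ≠ 0; add h_7 = y - 2 to the basis.

The other S-polynomials (S(f_2,f_3), S(f_2,f_4), S(f_3,f_4), S(f_1,h_5), S(f_2,h_5), S(f_3,h_5), S(f_4,h_5), S(f_1,h_6), S(f_2,h_6), S(f_3,h_6), S(f_4,h_6), S(h_5,h_6), S(f_1,h_7), S(f_2,h_7), S(f_3,h_7), S(f_4,h_7), S(h_5,h_7), S(h_6,h_7)) all reduce to 0 modulo the current basis, so we have a Gröbner basis.
Inter-reduce: drop elements whose leading term is divisible by another's, tail-reduce, and make monic.
Reduced Gröbner basis: {x, y - 2}.
Label its elements g_1 = x, g_2 = y - 2.

Reduce p = 2*x*y - y + 2 modulo G:
  leading term x*y: subtract (2*y)·g_1 from 2*x*y - y + 2 → -y + 2
  leading term y: subtract (-1)·g_2 from -y + 2 → 0
  normal form = 0.
Since the normal form is 0, p ∈ I.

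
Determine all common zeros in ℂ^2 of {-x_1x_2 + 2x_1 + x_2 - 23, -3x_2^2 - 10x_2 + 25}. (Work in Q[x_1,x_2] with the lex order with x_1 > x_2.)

Compute a lex Gröbner basis by Buchberger's algorithm.
f_1 = -x_1x_2 + 2x_1 + x_2 - 23, LT = x_1x_2.
f_2 = -3x_2^2 - 10x_2 + 25, LT = x_2^2.

S(f_1,f_2): lcm = x_1x_2^2. S = -16/3x_1x_2 + 25/3x_1 - x_2^2 + 23x_2.
  leading term x_1x_2: subtract (16/3)·f_1 from -16/3x_1x_2 + 25/3x_1 - x_2^2 + 23x_2 → -7/3x_1 - x_2^2 + 53/3x_2 + 368/3
  leading term x_1: no divisor's leading term divides it; move -7/3x_1 to the remainder.
  leading term x_2^2: subtract (1/3)·f_2 from -x_2^2 + 53/3x_2 + 368/3 → 21x_2 + 343/3
  leading term x_2: no divisor's leading term divides it; move 21x_2 to the remainder.
  leading term 1: no divisor's leading term divides it; move 343/3 to the remainder.
  remainder -7/3x_1 + 21x_2 + 343/3 ≠ 0; add h_3 = -7/3x_1 + 21x_2 + 343/3 to the basis.

S(f_1,h_3): lcm = x_1x_2. S = -2x_1 + 9x_2^2 + 48x_2 + 23.
  leading term x_1: subtract (6/7)·h_3 from -2x_1 + 9x_2^2 + 48x_2 + 23 → 9x_2^2 + 30x_2 - 75
  leading term x_2^2: subtract (-3)·f_2 from 9x_2^2 + 30x_2 - 75 → 0
  remainder 0.

S(f_2,h_3): leading monomials are coprime, so the S-polynomial reduces to 0 (Buchberger's first criterion).
Every S-polynomial of the final basis reduces to 0, so we have a Gröbner basis.
Inter-reduce: drop elements whose leading term is divisible by another's, tail-reduce, and make monic.
Reduced Gröbner basis: {x_1 - 9x_2 - 49, x_2^2 + 10/3x_2 - 25/3}.

Elimination: the polynomial x_2^2 + 10/3x_2 - 25/3 lies in the elimination ideal for x_2, so x_2 ∈ {-5, 5/3}. For each such x_2, the remaining basis elements (now univariate) give the rest of the solution.
  x_2 = -5: the earlier basis element becomes x_1 - 4 = 0, giving x_1 = 4 — point (4, -5).
  x_2 = 5/3: the earlier basis element becomes x_1 - 64 = 0, giving x_1 = 64 — point (64, 5/3).
Check: every point annihilates each of the original generators.

{(4, -5), (64, 5/3)}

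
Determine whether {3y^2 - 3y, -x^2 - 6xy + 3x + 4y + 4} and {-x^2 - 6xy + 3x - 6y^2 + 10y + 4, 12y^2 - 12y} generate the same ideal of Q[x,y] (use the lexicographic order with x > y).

Yes, the ideals are equal.

For a fixed monomial order, each ideal has a unique reduced Gröbner basis; comparing bases decides equality.
Buchberger on the first generating set:
f_1 = 3y^2 - 3y, LT = y^2.
f_2 = -x^2 - 6xy + 3x + 4y + 4, LT = x^2.

The S-polynomials (S(f_1,f_2)) all reduce to 0 modulo the current basis, so we have a Gröbner basis.
Inter-reduce: drop elements whose leading term is divisible by another's, tail-reduce, and make monic.
Reduced Gröbner basis: {x^2 + 6xy - 3x - 4y - 4, y^2 - y}.

Buchberger on the second generating set:
h_1 = -x^2 - 6xy + 3x - 6y^2 + 10y + 4, LT = x^2.
h_2 = 12y^2 - 12y, LT = y^2.

The S-polynomials (S(h_1,h_2)) all reduce to 0 modulo the current basis, so we have a Gröbner basis.
Inter-reduce: drop elements whose leading term is divisible by another's, tail-reduce, and make monic.
Reduced Gröbner basis: {x^2 + 6xy - 3x - 4y - 4, y^2 - y}.

These coincide, so the ideals are equal.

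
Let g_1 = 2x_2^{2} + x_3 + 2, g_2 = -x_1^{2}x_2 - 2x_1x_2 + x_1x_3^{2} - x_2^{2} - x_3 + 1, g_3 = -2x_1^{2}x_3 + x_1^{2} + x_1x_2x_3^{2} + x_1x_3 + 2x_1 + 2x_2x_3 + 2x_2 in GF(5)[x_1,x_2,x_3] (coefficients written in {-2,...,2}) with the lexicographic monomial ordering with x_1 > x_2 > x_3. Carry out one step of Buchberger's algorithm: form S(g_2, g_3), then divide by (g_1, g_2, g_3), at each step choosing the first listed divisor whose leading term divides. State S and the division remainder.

lcm(LM(g_2), LM(g_3)) = x_1^{2}x_2x_3.
S = (lcm/LT(g_2))·g_2 − (lcm/LT(g_3))·g_3 = -2x_1^{2}x_2 - 2x_1x_2^{2}x_3^{2} + x_1x_2 - x_1x_3^{3} + 2x_2^{2}x_3 + x_2^{2} + x_3^{2} - x_3.
Reduce S modulo (g_1, g_2, g_3) in that order:
  leading term x_1^{2}x_2: subtract (2)·g_2 from -2x_1^{2}x_2 - 2x_1x_2^{2}x_3^{2} + x_1x_2 - x_1x_3^{3} + 2x_2^{2}x_3 + x_2^{2} + x_3^{2} - x_3 → -2x_1x_2^{2}x_3^{2} - x_1x_3^{3} - 2x_1x_3^{2} + 2x_2^{2}x_3 - 2x_2^{2} + x_3^{2} + x_3 - 2
  leading term x_1x_2^{2}x_3^{2}: subtract (-x_1x_3^{2})·g_1 from -2x_1x_2^{2}x_3^{2} - x_1x_3^{3} - 2x_1x_3^{2} + 2x_2^{2}x_3 - 2x_2^{2} + x_3^{2} + x_3 - 2 → 2x_2^{2}x_3 - 2x_2^{2} + x_3^{2} + x_3 - 2
  leading term x_2^{2}x_3: subtract (x_3)·g_1 from 2x_2^{2}x_3 - 2x_2^{2} + x_3^{2} + x_3 - 2 → -2x_2^{2} - x_3 - 2
  leading term x_2^{2}: subtract (-1)·g_1 from -2x_2^{2} - x_3 - 2 → 0
The remainder is 0, so this S-polynomial contributes no new basis element.

S(g_2, g_3) = -2x_1^{2}x_2 - 2x_1x_2^{2}x_3^{2} + x_1x_2 - x_1x_3^{3} + 2x_2^{2}x_3 + x_2^{2} + x_3^{2} - x_3; remainder on division = 0.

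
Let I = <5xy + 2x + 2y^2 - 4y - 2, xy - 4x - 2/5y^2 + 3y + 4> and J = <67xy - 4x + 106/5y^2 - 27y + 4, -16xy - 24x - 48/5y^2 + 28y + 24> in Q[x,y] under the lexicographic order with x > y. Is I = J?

For a fixed monomial order, each ideal has a unique reduced Gröbner basis; comparing bases decides equality.
Buchberger on the first generating set:
f_1 = 5xy + 2x + 2y^2 - 4y - 2, LT = xy.
f_2 = xy - 4x - 2/5y^2 + 3y + 4, LT = xy.

S(f_1,f_2): lcm = xy. S = 22/5x + 4/5y^2 - 19/5y - 22/5.
  leading term x: no divisor's leading term divides it; move 22/5x to the remainder.
  leading term y^2: no divisor's leading term divides it; move 4/5y^2 to the remainder.
  leading term y: no divisor's leading term divides it; move -19/5y to the remainder.
  leading term 1: no divisor's leading term divides it; move -22/5 to the remainder.
  remainder 22/5x + 4/5y^2 - 19/5y - 22/5 ≠ 0; add g_3 = 22/5x + 4/5y^2 - 19/5y - 22/5 to the basis.

S(f_1,g_3): lcm = xy. S = 2/5x - 2/11y^3 + 139/110y^2 + 1/5y - 2/5.
  leading term x: subtract (1/11)·g_3 from 2/5x - 2/11y^3 + 139/110y^2 + 1/5y - 2/5 → -2/11y^3 + 131/110y^2 + 6/11y
  leading term y^3: no divisor's leading term divides it; move -2/11y^3 to the remainder.
  leading term y^2: no divisor's leading term divides it; move 131/110y^2 to the remainder.
  leading term y: no divisor's leading term divides it; move 6/11y to the remainder.
  remainder -2/11y^3 + 131/110y^2 + 6/11y ≠ 0; add g_4 = -2/11y^3 + 131/110y^2 + 6/11y to the basis.

S(f_2,g_3): lcm = xy. S = -4x - 2/11y^3 + 51/110y^2 + 4y + 4.
  leading term x: subtract (-10/11)·g_3 from -4x - 2/11y^3 + 51/110y^2 + 4y + 4 → -2/11y^3 + 131/110y^2 + 6/11y
  leading term y^3: subtract (1)·g_4 from -2/11y^3 + 131/110y^2 + 6/11y → 0
  remainder 0.

S(f_1,g_4): lcm = xy^3. S = 139/20xy^2 + 3xy + 2/5y^4 - 4/5y^3 - 2/5y^2.
  leading term xy^2: subtract (139/100y)·f_1 from 139/20xy^2 + 3xy + 2/5y^4 - 4/5y^3 - 2/5y^2 → 11/50xy + 2/5y^4 - 179/50y^3 + 129/25y^2 + 139/50y
  leading term xy: subtract (11/250)·f_1 from 11/50xy + 2/5y^4 - 179/50y^3 + 129/25y^2 + 139/50y → -11/125x + 2/5y^4 - 179/50y^3 + 634/125y^2 + 739/250y + 11/125
  leading term x: subtract (-1/50)·g_3 from -11/125x + 2/5y^4 - 179/50y^3 + 634/125y^2 + 739/250y + 11/125 → 2/5y^4 - 179/50y^3 + 636/125y^2 + 72/25y
  leading term y^4: subtract (-11/5y)·g_4 from 2/5y^4 - 179/50y^3 + 636/125y^2 + 72/25y → -24/25y^3 + 786/125y^2 + 72/25y
  leading term y^3: subtract (132/25)·g_4 from -24/25y^3 + 786/125y^2 + 72/25y → 0
  remainder 0.

S(f_2,g_4): lcm = xy^3. S = 51/20xy^2 + 3xy - 2/5y^4 + 3y^3 + 4y^2.
  leading term xy^2: subtract (51/100y)·f_1 from 51/20xy^2 + 3xy - 2/5y^4 + 3y^3 + 4y^2 → 99/50xy - 2/5y^4 + 99/50y^3 + 151/25y^2 + 51/50y
  leading term xy: subtract (99/250)·f_1 from 99/50xy - 2/5y^4 + 99/50y^3 + 151/25y^2 + 51/50y → -99/125x - 2/5y^4 + 99/50y^3 + 656/125y^2 + 651/250y + 99/125
  leading term x: subtract (-9/50)·g_3 from -99/125x - 2/5y^4 + 99/50y^3 + 656/125y^2 + 651/250y + 99/125 → -2/5y^4 + 99/50y^3 + 674/125y^2 + 48/25y
  leading term y^4: subtract (11/5y)·g_4 from -2/5y^4 + 99/50y^3 + 674/125y^2 + 48/25y → -16/25y^3 + 524/125y^2 + 48/25y
  leading term y^3: subtract (88/25)·g_4 from -16/25y^3 + 524/125y^2 + 48/25y → 0
  remainder 0.

S(g_3,g_4): leading monomials are coprime, so the S-polynomial reduces to 0 (Buchberger's first criterion).
Every S-polynomial of the final basis reduces to 0, so we have a Gröbner basis.
Inter-reduce: drop elements whose leading term is divisible by another's, tail-reduce, and make monic.
Reduced Gröbner basis: {x + 2/11y^2 - 19/22y - 1, y^3 - 131/20y^2 - 3y}.

Buchberger on the second generating set:
h_1 = 67xy - 4x + 106/5y^2 - 27y + 4, LT = xy.
h_2 = -16xy - 24x - 48/5y^2 + 28y + 24, LT = xy.

S(h_1,h_2): lcm = xy. S = -209/134x - 19/67y^2 + 361/268y + 209/134.
  leading term x: no divisor's leading term divides it; move -209/134x to the remainder.
  leading term y^2: no divisor's leading term divides it; move -19/67y^2 to the remainder.
  leading term y: no divisor's leading term divides it; move 361/268y to the remainder.
  leading term 1: no divisor's leading term divides it; move 209/134 to the remainder.
  remainder -209/134x - 19/67y^2 + 361/268y + 209/134 ≠ 0; add k_3 = -209/134x - 19/67y^2 + 361/268y + 209/134 to the basis.

S(h_1,k_3): lcm = xy. S = -4/67x - 2/11y^3 + 8697/7370y^2 + 40/67y + 4/67.
  leading term x: subtract (8/209)·k_3 from -4/67x - 2/11y^3 + 8697/7370y^2 + 40/67y + 4/67 → -2/11y^3 + 131/110y^2 + 6/11y
  leading term y^3: no divisor's leading term divides it; move -2/11y^3 to the remainder.
  leading term y^2: no divisor's leading term divides it; move 131/110y^2 to the remainder.
  leading term y: no divisor's leading term divides it; move 6/11y to the remainder.
  remainder -2/11y^3 + 131/110y^2 + 6/11y ≠ 0; add k_4 = -2/11y^3 + 131/110y^2 + 6/11y to the basis.

S(h_2,k_3): lcm = xy. S = 3/2x - 2/11y^3 + 161/110y^2 - 3/4y - 3/2.
  leading term x: subtract (-201/209)·k_3 from 3/2x - 2/11y^3 + 161/110y^2 - 3/4y - 3/2 → -2/11y^3 + 131/110y^2 + 6/11y
  leading term y^3: subtract (1)·k_4 from -2/11y^3 + 131/110y^2 + 6/11y → 0
  remainder 0.

S(h_1,k_4): lcm = xy^3. S = 8697/1340xy^2 + 3xy + 106/335y^4 - 27/67y^3 + 4/67y^2.
  leading term xy^2: subtract (8697/89780y)·h_1 from 8697/1340xy^2 + 3xy + 106/335y^4 - 27/67y^3 + 4/67y^2 → 76032/22445xy + 106/335y^4 - 551391/224450y^3 + 240179/89780y^2 - 8697/22445y
  leading term xy: subtract (76032/1503815)·h_1 from 76032/22445xy + 106/335y^4 - 551391/224450y^3 + 240179/89780y^2 - 8697/22445y → 304128/1503815x + 106/335y^4 - 551391/224450y^3 + 48222397/30076300y^2 + 294033/300763y - 304128/1503815
  leading term x: subtract (-55296/426455)·k_3 from 304128/1503815x + 106/335y^4 - 551391/224450y^3 + 48222397/30076300y^2 + 294033/300763y - 304128/1503815 → 106/335y^4 - 551391/224450y^3 + 703231/448900y^2 + 25863/22445y
  leading term y^4: subtract (-583/335y)·k_4 from 106/335y^4 - 551391/224450y^3 + 703231/448900y^2 + 25863/22445y → -8621/22445y^3 + 1129351/448900y^2 + 25863/22445y
  leading term y^3: subtract (94831/44890)·k_4 from -8621/22445y^3 + 1129351/448900y^2 + 25863/22445y → 0
  remainder 0.

S(h_2,k_4): lcm = xy^3. S = 161/20xy^2 + 3xy + 3/5y^4 - 7/4y^3 - 3/2y^2.
  leading term xy^2: subtract (161/1340y)·h_1 from 161/20xy^2 + 3xy + 3/5y^4 - 7/4y^3 - 3/2y^2 → 1166/335xy + 3/5y^4 - 28791/6700y^3 + 2337/1340y^2 - 161/335y
  leading term xy: subtract (1166/22445)·h_1 from 1166/335xy + 3/5y^4 - 28791/6700y^3 + 2337/1340y^2 - 161/335y → 4664/22445x + 3/5y^4 - 28791/6700y^3 + 288511/448900y^2 + 4139/4489y - 4664/22445
  leading term x: subtract (-848/6365)·k_3 from 4664/22445x + 3/5y^4 - 28791/6700y^3 + 288511/448900y^2 + 4139/4489y - 4664/22445 → 3/5y^4 - 28791/6700y^3 + 4053/6700y^2 + 369/335y
  leading term y^4: subtract (-33/10y)·k_4 from 3/5y^4 - 28791/6700y^3 + 4053/6700y^2 + 369/335y → -123/335y^3 + 16113/6700y^2 + 369/335y
  leading term y^3: subtract (1353/670)·k_4 from -123/335y^3 + 16113/6700y^2 + 369/335y → 0
  remainder 0.

S(k_3,k_4): leading monomials are coprime, so the S-polynomial reduces to 0 (Buchberger's first criterion).
Every S-polynomial of the final basis reduces to 0, so we have a Gröbner basis.
Inter-reduce: drop elements whose leading term is divisible by another's, tail-reduce, and make monic.
Reduced Gröbner basis: {x + 2/11y^2 - 19/22y - 1, y^3 - 131/20y^2 - 3y}.

Same reduced basis, so the two generating sets span the same ideal.
The same test decides containment: I ⊆ J iff every generator of I reduces to 0 modulo a Gröbner basis of J.

Yes, the ideals are equal.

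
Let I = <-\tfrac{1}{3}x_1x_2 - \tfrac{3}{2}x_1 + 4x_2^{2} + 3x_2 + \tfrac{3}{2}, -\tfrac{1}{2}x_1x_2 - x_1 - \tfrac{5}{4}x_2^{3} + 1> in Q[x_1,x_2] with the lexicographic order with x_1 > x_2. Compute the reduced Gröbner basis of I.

G = {x_1 - x_2^{3} - \tfrac{24}{5}x_2^{2} - \tfrac{18}{5}x_2 - 1, x_2^{4} + \tfrac{93}{10}x_2^{3} + \tfrac{66}{5}x_2^{2} + \tfrac{41}{5}x_2}

f_1 = -\tfrac{1}{3}x_1x_2 - \tfrac{3}{2}x_1 + 4x_2^{2} + 3x_2 + \tfrac{3}{2}, LT = x_1x_2.
f_2 = -\tfrac{1}{2}x_1x_2 - x_1 - \tfrac{5}{4}x_2^{3} + 1, LT = x_1x_2.

S(f_1,f_2): lcm = x_1x_2. S = \tfrac{5}{2}x_1 - \tfrac{5}{2}x_2^{3} - 12x_2^{2} - 9x_2 - \tfrac{5}{2}.
  reduce S modulo (f_1, f_2):
  remainder \tfrac{5}{2}x_1 - \tfrac{5}{2}x_2^{3} - 12x_2^{2} - 9x_2 - \tfrac{5}{2} ≠ 0; add g_3 = \tfrac{5}{2}x_1 - \tfrac{5}{2}x_2^{3} - 12x_2^{2} - 9x_2 - \tfrac{5}{2} to the basis.

S(f_1,g_3): lcm = x_1x_2. S = \tfrac{9}{2}x_1 + x_2^{4} + \tfrac{24}{5}x_2^{3} - \tfrac{42}{5}x_2^{2} - 8x_2 - \tfrac{9}{2}.
  reduce S modulo (f_1, f_2, g_3):
  remainder x_2^{4} + \tfrac{93}{10}x_2^{3} + \tfrac{66}{5}x_2^{2} + \tfrac{41}{5}x_2 ≠ 0; add g_4 = x_2^{4} + \tfrac{93}{10}x_2^{3} + \tfrac{66}{5}x_2^{2} + \tfrac{41}{5}x_2 to the basis.

The other S-polynomials (S(f_2,g_3), S(f_1,g_4), S(f_2,g_4), S(g_3,g_4)) all reduce to 0 modulo the current basis, so we have a Gröbner basis.
Inter-reduce: drop elements whose leading term is divisible by another's, tail-reduce, and make monic.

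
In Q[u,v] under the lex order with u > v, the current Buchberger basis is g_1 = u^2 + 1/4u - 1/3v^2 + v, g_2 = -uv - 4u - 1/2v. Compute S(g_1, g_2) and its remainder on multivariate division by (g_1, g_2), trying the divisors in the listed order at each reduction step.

lcm(LM(g_1), LM(g_2)) = u^2v.
S = (lcm/LT(g_1))·g_1 − (lcm/LT(g_2))·g_2 = -4u^2 - 1/4uv - 1/3v^3 + v^2.
Reduce S modulo (g_1, g_2) in that order:
  leading term u^2: subtract (-4)·g_1 from -4u^2 - 1/4uv - 1/3v^3 + v^2 → -1/4uv + u - 1/3v^3 - 1/3v^2 + 4v
  leading term uv: subtract (1/4)·g_2 from -1/4uv + u - 1/3v^3 - 1/3v^2 + 4v → 2u - 1/3v^3 - 1/3v^2 + 33/8v
  leading term u: no divisor's leading term divides it; move 2u to the remainder.
  leading term v^3: no divisor's leading term divides it; move -1/3v^3 to the remainder.
  leading term v^2: no divisor's leading term divides it; move -1/3v^2 to the remainder.
  leading term v: no divisor's leading term divides it; move 33/8v to the remainder.
The remainder 2u - 1/3v^3 - 1/3v^2 + 33/8v is nonzero, so it would be added as the next basis element.

S(g_1, g_2) = -4u^2 - 1/4uv - 1/3v^3 + v^2; remainder on division = 2u - 1/3v^3 - 1/3v^2 + 33/8v.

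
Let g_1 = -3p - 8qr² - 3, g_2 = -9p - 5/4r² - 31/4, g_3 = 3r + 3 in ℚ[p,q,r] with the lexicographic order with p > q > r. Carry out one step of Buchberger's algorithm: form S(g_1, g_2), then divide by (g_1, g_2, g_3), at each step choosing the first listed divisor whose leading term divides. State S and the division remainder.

lcm(LM(g_1), LM(g_2)) = p.
S = (lcm/LT(g_1))·g_1 − (lcm/LT(g_2))·g_2 = 8/3qr² - 5/36r² + 5/36.
Reduce S modulo (g_1, g_2, g_3) in that order:
  leading term qr²: subtract (8/9qr)·g_3 from 8/3qr² - 5/36r² + 5/36 → -8/3qr - 5/36r² + 5/36
  leading term qr: subtract (-8/9q)·g_3 from -8/3qr - 5/36r² + 5/36 → 8/3q - 5/36r² + 5/36
  leading term q: no divisor's leading term divides it; move 8/3q to the remainder.
  leading term r²: subtract (-5/108r)·g_3 from -5/36r² + 5/36 → 5/36r + 5/36
  leading term r: subtract (5/108)·g_3 from 5/36r + 5/36 → 0
The remainder 8/3q is nonzero, so it would be added as the next basis element.

S(g_1, g_2) = 8/3qr² - 5/36r² + 5/36; remainder on division = 8/3q.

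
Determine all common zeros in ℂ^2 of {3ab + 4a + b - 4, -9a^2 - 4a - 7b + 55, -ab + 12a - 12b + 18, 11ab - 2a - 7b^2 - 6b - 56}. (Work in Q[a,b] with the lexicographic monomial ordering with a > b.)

Compute a lex Gröbner basis by Buchberger's algorithm.
f_1 = 3ab + 4a + b - 4, LT = ab.
f_2 = -9a^2 - 4a - 7b + 55, LT = a^2.
f_3 = -ab + 12a - 12b + 18, LT = ab.
f_4 = 11ab - 2a - 7b^2 - 6b - 56, LT = ab.

S(f_1,f_2): lcm = a^2b. S = 4/3a^2 - 1/9ab - 4/3a - 7/9b^2 + 55/9b.
  reduce S modulo (f_1, f_2, f_3, f_4):
  remainder -16/9a - 7/9b^2 + 46/9b + 8 ≠ 0; add h_5 = -16/9a - 7/9b^2 + 46/9b + 8 to the basis.

S(f_1,f_3): lcm = ab. S = 40/3a - 35/3b + 50/3.
  reduce S modulo (f_1, f_2, f_3, f_4, h_5):
  remainder -35/6b^2 + 80/3b + 230/3 ≠ 0; add h_6 = -35/6b^2 + 80/3b + 230/3 to the basis.

S(f_1,f_4): lcm = ab. S = 50/33a + 7/11b^2 + 29/33b + 124/33.
  reduce S modulo (f_1, f_2, f_3, f_4, h_5, h_6):
  remainder 225/44b + 225/22 ≠ 0; add h_7 = 225/44b + 225/22 to the basis.

The other S-polynomials (S(f_2,f_3), S(f_2,f_4), S(f_3,f_4), S(f_1,h_5), S(f_2,h_5), S(f_3,h_5), S(f_4,h_5), S(f_1,h_6), S(f_2,h_6), S(f_3,h_6), S(f_4,h_6), S(h_5,h_6), S(f_1,h_7), S(f_2,h_7), S(f_3,h_7), S(f_4,h_7), S(h_5,h_7), S(h_6,h_7)) all reduce to 0 modulo the current basis, so we have a Gröbner basis.
Inter-reduce: drop elements whose leading term is divisible by another's, tail-reduce, and make monic.
Reduced Gröbner basis: {a + 3, b + 2}.

A lex Gröbner basis eliminates variables successively. Here b + 2 depends only on b, with roots {-2}; lifting each root through the earlier basis elements recovers the full solutions.
  b = -2: the earlier basis element becomes a + 3 = 0, giving a = -3 — point (-3, -2).

{(-3, -2)}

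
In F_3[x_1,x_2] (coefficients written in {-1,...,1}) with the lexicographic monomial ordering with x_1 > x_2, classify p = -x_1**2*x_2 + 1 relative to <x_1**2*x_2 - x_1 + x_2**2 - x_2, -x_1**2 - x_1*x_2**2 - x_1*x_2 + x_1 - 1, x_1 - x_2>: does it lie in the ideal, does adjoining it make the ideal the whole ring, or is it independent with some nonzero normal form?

-x_1**2*x_2 + 1 lies in I (it reduces to 0).

First compute the reduced Gröbner basis of I by Buchberger's algorithm.
f_1 = x_1**2*x_2 - x_1 + x_2**2 - x_2, LT = x_1**2*x_2.
f_2 = -x_1**2 - x_1*x_2**2 - x_1*x_2 + x_1 - 1, LT = x_1**2.
f_3 = x_1 - x_2, LT = x_1.

S(f_1,f_2): lcm = x_1**2*x_2. S = -x_1*x_2**3 - x_1*x_2**2 + x_1*x_2 - x_1 + x_2**2 + x_2.
  leading term x_1*x_2**3: subtract (-x_2**3)·f_3 from -x_1*x_2**3 - x_1*x_2**2 + x_1*x_2 - x_1 + x_2**2 + x_2 → -x_1*x_2**2 + x_1*x_2 - x_1 - x_2**4 + x_2**2 + x_2
  leading term x_1*x_2**2: subtract (-x_2**2)·f_3 from -x_1*x_2**2 + x_1*x_2 - x_1 - x_2**4 + x_2**2 + x_2 → x_1*x_2 - x_1 - x_2**4 - x_2**3 + x_2**2 + x_2
  leading term x_1*x_2: subtract (x_2)·f_3 from x_1*x_2 - x_1 - x_2**4 - x_2**3 + x_2**2 + x_2 → -x_1 - x_2**4 - x_2**3 - x_2**2 + x_2
  leading term x_1: subtract (-1)·f_3 from -x_1 - x_2**4 - x_2**3 - x_2**2 + x_2 → -x_2**4 - x_2**3 - x_2**2
  leading term x_2**4: no divisor's leading term divides it; move -x_2**4 to the remainder.
  leading term x_2**3: no divisor's leading term divides it; move -x_2**3 to the remainder.
  leading term x_2**2: no divisor's leading term divides it; move -x_2**2 to the remainder.
  remainder -x_2**4 - x_2**3 - x_2**2 ≠ 0; add h_4 = -x_2**4 - x_2**3 - x_2**2 to the basis.

S(f_1,f_3): lcm = x_1**2*x_2. S = x_1*x_2**2 - x_1 + x_2**2 - x_2.
  leading term x_1*x_2**2: subtract (x_2**2)·f_3 from x_1*x_2**2 - x_1 + x_2**2 - x_2 → -x_1 + x_2**3 + x_2**2 - x_2
  leading term x_1: subtract (-1)·f_3 from -x_1 + x_2**3 + x_2**2 - x_2 → x_2**3 + x_2**2 + x_2
  leading term x_2**3: no divisor's leading term divides it; move x_2**3 to the remainder.
  leading term x_2**2: no divisor's leading term divides it; move x_2**2 to the remainder.
  leading term x_2: no divisor's leading term divides it; move x_2 to the remainder.
  remainder x_2**3 + x_2**2 + x_2 ≠ 0; add h_5 = x_2**3 + x_2**2 + x_2 to the basis.

S(f_2,f_3): lcm = x_1**2. S = x_1*x_2**2 - x_1*x_2 - x_1 + 1.
  leading term x_1*x_2**2: subtract (x_2**2)·f_3 from x_1*x_2**2 - x_1*x_2 - x_1 + 1 → -x_1*x_2 - x_1 + x_2**3 + 1
  leading term x_1*x_2: subtract (-x_2)·f_3 from -x_1*x_2 - x_1 + x_2**3 + 1 → -x_1 + x_2**3 - x_2**2 + 1
  leading term x_1: subtract (-1)·f_3 from -x_1 + x_2**3 - x_2**2 + 1 → x_2**3 - x_2**2 - x_2 + 1
  leading term x_2**3: subtract (1)·h_5 from x_2**3 - x_2**2 - x_2 + 1 → x_2**2 + x_2 + 1
  leading term x_2**2: no divisor's leading term divides it; move x_2**2 to the remainder.
  leading term x_2: no divisor's leading term divides it; move x_2 to the remainder.
  leading term 1: no divisor's leading term divides it; move 1 to the remainder.
  remainder x_2**2 + x_2 + 1 ≠ 0; add h_6 = x_2**2 + x_2 + 1 to the basis.

S(f_1,h_4): lcm = x_1**2*x_2**4. S = -x_1**2*x_2**3 - x_1**2*x_2**2 - x_1*x_2**3 + x_2**5 - x_2**4.
  leading term x_1**2*x_2**3: subtract (-x_2**2)·f_1 from -x_1**2*x_2**3 - x_1**2*x_2**2 - x_1*x_2**3 + x_2**5 - x_2**4 → -x_1**2*x_2**2 - x_1*x_2**3 - x_1*x_2**2 + x_2**5 - x_2**3
  leading term x_1**2*x_2**2: subtract (-x_2)·f_1 from -x_1**2*x_2**2 - x_1*x_2**3 - x_1*x_2**2 + x_2**5 - x_2**3 → -x_1*x_2**3 - x_1*x_2**2 - x_1*x_2 + x_2**5 - x_2**2
  leading term x_1*x_2**3: subtract (-x_2**3)·f_3 from -x_1*x_2**3 - x_1*x_2**2 - x_1*x_2 + x_2**5 - x_2**2 → -x_1*x_2**2 - x_1*x_2 + x_2**5 - x_2**4 - x_2**2
  leading term x_1*x_2**2: subtract (-x_2**2)·f_3 from -x_1*x_2**2 - x_1*x_2 + x_2**5 - x_2**4 - x_2**2 → -x_1*x_2 + x_2**5 - x_2**4 - x_2**3 - x_2**2
  leading term x_1*x_2: subtract (-x_2)·f_3 from -x_1*x_2 + x_2**5 - x_2**4 - x_2**3 - x_2**2 → x_2**5 - x_2**4 - x_2**3 + x_2**2
  leading term x_2**5: subtract (-x_2)·h_4 from x_2**5 - x_2**4 - x_2**3 + x_2**2 → x_2**4 + x_2**3 + x_2**2
  leading term x_2**4: subtract (-1)·h_4 from x_2**4 + x_2**3 + x_2**2 → 0
  remainder 0.

S(f_2,h_4): leading monomials are coprime, so the S-polynomial reduces to 0 (Buchberger's first criterion).
S(f_3,h_4): leading monomials are coprime, so the S-polynomial reduces to 0 (Buchberger's first criterion).
S(f_1,h_5): lcm = x_1**2*x_2**3. S = -x_1**2*x_2**2 - x_1**2*x_2 - x_1*x_2**2 + x_2**4 - x_2**3.
  leading term x_1**2*x_2**2: subtract (-x_2)·f_1 from -x_1**2*x_2**2 - x_1**2*x_2 - x_1*x_2**2 + x_2**4 - x_2**3 → -x_1**2*x_2 - x_1*x_2**2 - x_1*x_2 + x_2**4 - x_2**2
  leading term x_1**2*x_2: subtract (-1)·f_1 from -x_1**2*x_2 - x_1*x_2**2 - x_1*x_2 + x_2**4 - x_2**2 → -x_1*x_2**2 - x_1*x_2 - x_1 + x_2**4 - x_2
  leading term x_1*x_2**2: subtract (-x_2**2)·f_3 from -x_1*x_2**2 - x_1*x_2 - x_1 + x_2**4 - x_2 → -x_1*x_2 - x_1 + x_2**4 - x_2**3 - x_2
  leading term x_1*x_2: subtract (-x_2)·f_3 from -x_1*x_2 - x_1 + x_2**4 - x_2**3 - x_2 → -x_1 + x_2**4 - x_2**3 - x_2**2 - x_2
  leading term x_1: subtract (-1)·f_3 from -x_1 + x_2**4 - x_2**3 - x_2**2 - x_2 → x_2**4 - x_2**3 - x_2**2 + x_2
  leading term x_2**4: subtract (-1)·h_4 from x_2**4 - x_2**3 - x_2**2 + x_2 → x_2**3 + x_2**2 + x_2
  leading term x_2**3: subtract (1)·h_5 from x_2**3 + x_2**2 + x_2 → 0
  remainder 0.

S(f_2,h_5): leading monomials are coprime, so the S-polynomial reduces to 0 (Buchberger's first criterion).
S(f_3,h_5): leading monomials are coprime, so the S-polynomial reduces to 0 (Buchberger's first criterion).
S(h_4,h_5): lcm = x_2**4. S = 0.
  remainder 0.

S(f_1,h_6): lcm = x_1**2*x_2**2. S = -x_1**2*x_2 - x_1**2 - x_1*x_2 + x_2**3 - x_2**2.
  leading term x_1**2*x_2: subtract (-1)·f_1 from -x_1**2*x_2 - x_1**2 - x_1*x_2 + x_2**3 - x_2**2 → -x_1**2 - x_1*x_2 - x_1 + x_2**3 - x_2
  leading term x_1**2: subtract (1)·f_2 from -x_1**2 - x_1*x_2 - x_1 + x_2**3 - x_2 → x_1*x_2**2 + x_1 + x_2**3 - x_2 + 1
  leading term x_1*x_2**2: subtract (x_2**2)·f_3 from x_1*x_2**2 + x_1 + x_2**3 - x_2 + 1 → x_1 - x_2**3 - x_2 + 1
  leading term x_1: subtract (1)·f_3 from x_1 - x_2**3 - x_2 + 1 → -x_2**3 + 1
  leading term x_2**3: subtract (-1)·h_5 from -x_2**3 + 1 → x_2**2 + x_2 + 1
  leading term x_2**2: subtract (1)·h_6 from x_2**2 + x_2 + 1 → 0
  remainder 0.

S(f_2,h_6): leading monomials are coprime, so the S-polynomial reduces to 0 (Buchberger's first criterion).
S(f_3,h_6): leading monomials are coprime, so the S-polynomial reduces to 0 (Buchberger's first criterion).
S(h_4,h_6): lcm = x_2**4. S = 0.
  remainder 0.

S(h_5,h_6): lcm = x_2**3. S = 0.
  remainder 0.

Every S-polynomial of the final basis reduces to 0, so we have a Gröbner basis.
Inter-reduce: drop elements whose leading term is divisible by another's, tail-reduce, and make monic.
Reduced Gröbner basis: {x_1 - x_2, x_2**2 + x_2 + 1}.
Label its elements g_1 = x_1 - x_2, g_2 = x_2**2 + x_2 + 1.

Reduce p = -x_1**2*x_2 + 1 modulo G:
  leading term x_1**2*x_2: subtract (-x_1*x_2)·g_1 from -x_1**2*x_2 + 1 → -x_1*x_2**2 + 1
  leading term x_1*x_2**2: subtract (-x_2**2)·g_1 from -x_1*x_2**2 + 1 → -x_2**3 + 1
  leading term x_2**3: subtract (-x_2)·g_2 from -x_2**3 + 1 → x_2**2 + x_2 + 1
  leading term x_2**2: subtract (1)·g_2 from x_2**2 + x_2 + 1 → 0
  normal form = 0.
Since the normal form is 0, p ∈ I.

The remainder on division by a Gröbner basis is unique — it is the normal form.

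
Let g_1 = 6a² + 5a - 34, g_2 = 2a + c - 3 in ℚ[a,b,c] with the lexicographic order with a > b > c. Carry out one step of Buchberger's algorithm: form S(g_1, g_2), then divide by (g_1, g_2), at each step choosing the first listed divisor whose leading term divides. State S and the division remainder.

lcm(LM(g_1), LM(g_2)) = a².
S = (lcm/LT(g_1))·g_1 − (lcm/LT(g_2))·g_2 = -½ac + 7/3a - 17/3.
Reduce S modulo (g_1, g_2) in that order:
  leading term ac: subtract (-¼c)·g_2 from -½ac + 7/3a - 17/3 → 7/3a + ¼c² - ¾c - 17/3
  leading term a: subtract (7/6)·g_2 from 7/3a + ¼c² - ¾c - 17/3 → ¼c² - 23/12c - 13/6
  leading term c²: no divisor's leading term divides it; move ¼c² to the remainder.
  leading term c: no divisor's leading term divides it; move -23/12c to the remainder.
  leading term 1: no divisor's leading term divides it; move -13/6 to the remainder.
The remainder ¼c² - 23/12c - 13/6 is nonzero, so it would be added as the next basis element.

S(g_1, g_2) = -½ac + 7/3a - 17/3; remainder on division = ¼c² - 23/12c - 13/6.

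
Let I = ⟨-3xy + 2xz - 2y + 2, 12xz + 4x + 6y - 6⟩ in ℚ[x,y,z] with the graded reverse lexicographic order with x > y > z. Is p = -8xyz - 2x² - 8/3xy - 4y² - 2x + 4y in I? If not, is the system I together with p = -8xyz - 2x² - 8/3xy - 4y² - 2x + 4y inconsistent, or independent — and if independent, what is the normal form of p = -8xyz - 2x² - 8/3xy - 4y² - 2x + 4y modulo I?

-8xyz - 2x² - 8/3xy - 4y² - 2x + 4y is independent of I; its normal form modulo I is -2x² - 2x.

First compute the reduced Gröbner basis of I by Buchberger's algorithm.
f_1 = -3xy + 2xz - 2y + 2, LT = xy.
f_2 = 12xz + 4x + 6y - 6, LT = xz.

S(f_1,f_2): lcm = xyz. S = -⅔xz² - ⅓xy - ½y² + ⅔yz + ½y - ⅔z.
  reduce S modulo (f_1, f_2):
  remainder -½y² + yz + 13/18y - z - 2/9 ≠ 0; add h_3 = -½y² + yz + 13/18y - z - 2/9 to the basis.

The other S-polynomials (S(f_1,h_3), S(f_2,h_3)) all reduce to 0 modulo the current basis, so we have a Gröbner basis.
Inter-reduce: drop elements whose leading term is divisible by another's, tail-reduce, and make monic.
Reduced Gröbner basis: {xy + 2/9x + y - 1, y² - 2yz - 13/9y + 2z + 4/9, xz + ⅓x + ½y - ½}.
Label its elements g_1 = xy + 2/9x + y - 1, g_2 = y² - 2yz - 13/9y + 2z + 4/9, g_3 = xz + ⅓x + ½y - ½.

Reduce p = -8xyz - 2x² - 8/3xy - 4y² - 2x + 4y modulo G:
  leading term xyz: subtract (-8z)·g_1 from -8xyz - 2x² - 8/3xy - 4y² - 2x + 4y → -2x² - 8/3xy - 4y² + 16/9xz + 8yz - 2x + 4y - 8z
  leading term x²: no divisor's leading term divides it; move -2x² to the remainder.
  leading term xy: subtract (-8/3)·g_1 from -8/3xy - 4y² + 16/9xz + 8yz - 2x + 4y - 8z → -4y² + 16/9xz + 8yz - 38/27x + 20/3y - 8z - 8/3
  leading term y²: subtract (-4)·g_2 from -4y² + 16/9xz + 8yz - 38/27x + 20/3y - 8z - 8/3 → 16/9xz - 38/27x + 8/9y - 8/9
  leading term xz: subtract (16/9)·g_3 from 16/9xz - 38/27x + 8/9y - 8/9 → -2x
  leading term x: no divisor's leading term divides it; move -2x to the remainder.
  normal form = -2x² - 2x.
The normal form is nonzero, so p ∉ I. Since p minus its normal form lies in I, I + (p) = I + (r) where r = -2x² - 2x; decide whether this ideal is the whole ring.
Run Buchberger on G together with r (pairs among the g_i already reduce to 0 since G is a Gröbner basis):
g_1 = xy + 2/9x + y - 1, LT = xy.
g_2 = y² - 2yz - 13/9y + 2z + 4/9, LT = y².
g_3 = xz + ⅓x + ½y - ½, LT = xz.
r = -2x² - 2x, LT = x².

S(g_1,r): lcm = x²y. S = 2/9x² - x.
  reduce S modulo (g_1, g_2, g_3, r):
  remainder -11/9x ≠ 0; add m_5 = -11/9x to the basis.

S(g_1,m_5): lcm = xy. S = 2/9x + y - 1.
  reduce S modulo (g_1, g_2, g_3, r, m_5):
  remainder y - 1 ≠ 0; add m_6 = y - 1 to the basis.

The other S-polynomials (S(g_1,g_2), S(g_1,g_3), S(g_2,g_3), S(g_2,r), S(g_3,r), S(g_2,m_5), S(g_3,m_5), S(r,m_5), S(g_1,m_6), S(g_2,m_6), S(g_3,m_6), S(r,m_6), S(m_5,m_6)) all reduce to 0 modulo the current basis, so we have a Gröbner basis.
Inter-reduce: drop elements whose leading term is divisible by another's, tail-reduce, and make monic.
Reduced Gröbner basis: {x, y - 1}.
The reduced Gröbner basis of I + (p) is {x, y - 1} ≠ {1}, a proper ideal, so the enlarged system stays consistent: p is independent of I, with normal form -2x² - 2x.

The remainder on division by a Gröbner basis is unique — it is the normal form.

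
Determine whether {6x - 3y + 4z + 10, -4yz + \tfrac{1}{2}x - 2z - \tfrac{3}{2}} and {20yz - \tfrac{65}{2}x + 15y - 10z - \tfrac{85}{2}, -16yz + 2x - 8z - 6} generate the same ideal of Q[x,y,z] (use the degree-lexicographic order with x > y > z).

Yes, the ideals are equal.

Equality of ideals is decidable: compute both reduced Gröbner bases (unique for the ordering) and check whether they agree.
Buchberger on the first generating set:
f_1 = 6x - 3y + 4z + 10, LT = x.
f_2 = -4yz + \tfrac{1}{2}x - 2z - \tfrac{3}{2}, LT = yz.

S(f_1,f_2): leading monomials are coprime, so the S-polynomial reduces to 0 (Buchberger's first criterion).
Every S-polynomial of the final basis reduces to 0, so we have a Gröbner basis.
Inter-reduce: drop elements whose leading term is divisible by another's, tail-reduce, and make monic.
Reduced Gröbner basis: {yz - \tfrac{1}{16}y + \tfrac{7}{12}z + \tfrac{7}{12}, x - \tfrac{1}{2}y + \tfrac{2}{3}z + \tfrac{5}{3}}.

Buchberger on the second generating set:
h_1 = 20yz - \tfrac{65}{2}x + 15y - 10z - \tfrac{85}{2}, LT = yz.
h_2 = -16yz + 2x - 8z - 6, LT = yz.

S(h_1,h_2): lcm = yz. S = -\tfrac{3}{2}x + \tfrac{3}{4}y - z - \tfrac{5}{2}.
  leading term x: no divisor's leading term divides it; move -\tfrac{3}{2}x to the remainder.
  leading term y: no divisor's leading term divides it; move \tfrac{3}{4}y to the remainder.
  leading term z: no divisor's leading term divides it; move -z to the remainder.
  leading term 1: no divisor's leading term divides it; move -\tfrac{5}{2} to the remainder.
  remainder -\tfrac{3}{2}x + \tfrac{3}{4}y - z - \tfrac{5}{2} ≠ 0; add k_3 = -\tfrac{3}{2}x + \tfrac{3}{4}y - z - \tfrac{5}{2} to the basis.

S(h_1,k_3): leading monomials are coprime, so the S-polynomial reduces to 0 (Buchberger's first criterion).
S(h_2,k_3): leading monomials are coprime, so the S-polynomial reduces to 0 (Buchberger's first criterion).
Every S-polynomial of the final basis reduces to 0, so we have a Gröbner basis.
Inter-reduce: drop elements whose leading term is divisible by another's, tail-reduce, and make monic.
Reduced Gröbner basis: {yz - \tfrac{1}{16}y + \tfrac{7}{12}z + \tfrac{7}{12}, x - \tfrac{1}{2}y + \tfrac{2}{3}z + \tfrac{5}{3}}.

The two bases agree; hence the ideals are identical.
The choice of monomial ordering does not affect the verdict — as long as both bases are computed under the same ordering, their equality decides ideal equality.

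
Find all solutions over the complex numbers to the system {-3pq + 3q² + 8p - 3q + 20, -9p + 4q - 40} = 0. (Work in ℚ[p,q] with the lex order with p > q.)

Compute a lex Gröbner basis by Buchberger's algorithm.
f_1 = -3pq + 8p + 3q² - 3q + 20, LT = pq.
f_2 = -9p + 4q - 40, LT = p.

S(f_1,f_2): lcm = pq. S = -8/3p - 5/9q² - 31/9q - 20/3.
  leading term p: subtract (8/27)·f_2 from -8/3p - 5/9q² - 31/9q - 20/3 → -5/9q² - 125/27q + 140/27
  leading term q²: no divisor's leading term divides it; move -5/9q² to the remainder.
  leading term q: no divisor's leading term divides it; move -125/27q to the remainder.
  leading term 1: no divisor's leading term divides it; move 140/27 to the remainder.
  remainder -5/9q² - 125/27q + 140/27 ≠ 0; add h_3 = -5/9q² - 125/27q + 140/27 to the basis.

S(f_1,h_3): lcm = pq². S = -11pq + 28/3p - q³ + q² - 20/3q.
  leading term pq: subtract (11/3)·f_1 from -11pq + 28/3p - q³ + q² - 20/3q → -20p - q³ - 10q² + 13/3q - 220/3
  leading term p: subtract (20/9)·f_2 from -20p - q³ - 10q² + 13/3q - 220/3 → -q³ - 10q² - 41/9q + 140/9
  leading term q³: subtract (9/5q)·h_3 from -q³ - 10q² - 41/9q + 140/9 → -5/3q² - 125/9q + 140/9
  leading term q²: subtract (3)·h_3 from -5/3q² - 125/9q + 140/9 → 0
  remainder 0.

S(f_2,h_3): leading monomials are coprime, so the S-polynomial reduces to 0 (Buchberger's first criterion).
Every S-polynomial of the final basis reduces to 0, so we have a Gröbner basis.
Inter-reduce: drop elements whose leading term is divisible by another's, tail-reduce, and make monic.
Reduced Gröbner basis: {p - 4/9q + 40/9, q² + 25/3q - 28/3}.

Since the basis is lex-ordered, q² + 25/3q - 28/3 is univariate in q. Its roots are {-28/3, 1}. Back-substituting each root into the other basis elements fixes the other coordinates.
  q = -28/3: the earlier basis element becomes p + 232/27 = 0, giving p = -232/27 — point (-232/27, -28/3).
  q = 1: the earlier basis element becomes p + 4 = 0, giving p = -4 — point (-4, 1).
Each listed point satisfies every original equation (direct substitution).

{(-232/27, -28/3), (-4, 1)}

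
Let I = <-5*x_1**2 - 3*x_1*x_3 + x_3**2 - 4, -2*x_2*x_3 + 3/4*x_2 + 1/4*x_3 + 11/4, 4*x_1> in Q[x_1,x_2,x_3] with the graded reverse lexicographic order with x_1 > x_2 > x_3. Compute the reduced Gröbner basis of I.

G = {x_3**2 - 4, x_1, x_2 - 7/19*x_3 - 5/19}

Buchberger's algorithm terminates because the ascending chain of leading-term ideals stabilizes.

f_1 = -5*x_1**2 - 3*x_1*x_3 + x_3**2 - 4, LT = x_1**2.
f_2 = -2*x_2*x_3 + 3/4*x_2 + 1/4*x_3 + 11/4, LT = x_2*x_3.
f_3 = 4*x_1, LT = x_1.

S(f_1,f_3): lcm = x_1**2. S = 3/5*x_1*x_3 - 1/5*x_3**2 + 4/5.
  leading term x_1*x_3: subtract (3/20*x_3)·f_3 from 3/5*x_1*x_3 - 1/5*x_3**2 + 4/5 → -1/5*x_3**2 + 4/5
  leading term x_3**2: no divisor's leading term divides it; move -1/5*x_3**2 to the remainder.
  leading term 1: no divisor's leading term divides it; move 4/5 to the remainder.
  remainder -1/5*x_3**2 + 4/5 ≠ 0; add g_4 = -1/5*x_3**2 + 4/5 to the basis.

S(f_2,g_4): lcm = x_2*x_3**2. S = -3/8*x_2*x_3 - 1/8*x_3**2 + 4*x_2 - 11/8*x_3.
  leading term x_2*x_3: subtract (3/16)·f_2 from -3/8*x_2*x_3 - 1/8*x_3**2 + 4*x_2 - 11/8*x_3 → -1/8*x_3**2 + 247/64*x_2 - 91/64*x_3 - 33/64
  leading term x_3**2: subtract (5/8)·g_4 from -1/8*x_3**2 + 247/64*x_2 - 91/64*x_3 - 33/64 → 247/64*x_2 - 91/64*x_3 - 65/64
  leading term x_2: no divisor's leading term divides it; move 247/64*x_2 to the remainder.
  leading term x_3: no divisor's leading term divides it; move -91/64*x_3 to the remainder.
  leading term 1: no divisor's leading term divides it; move -65/64 to the remainder.
  remainder 247/64*x_2 - 91/64*x_3 - 65/64 ≠ 0; add g_5 = 247/64*x_2 - 91/64*x_3 - 65/64 to the basis.

The other S-polynomials (S(f_1,f_2), S(f_2,f_3), S(f_1,g_4), S(f_3,g_4), S(f_1,g_5), S(f_2,g_5), S(f_3,g_5), S(g_4,g_5)) all reduce to 0 modulo the current basis, so we have a Gröbner basis.
Inter-reduce: drop elements whose leading term is divisible by another's, tail-reduce, and make monic.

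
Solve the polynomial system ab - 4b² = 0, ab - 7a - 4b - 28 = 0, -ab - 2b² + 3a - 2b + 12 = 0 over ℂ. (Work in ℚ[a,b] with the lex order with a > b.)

Compute a lex Gröbner basis by Buchberger's algorithm.
f_1 = ab - 4b², LT = ab.
f_2 = ab - 7a - 4b - 28, LT = ab.
f_3 = -ab + 3a - 2b² - 2b + 12, LT = ab.

S(f_1,f_2): lcm = ab. S = 7a - 4b² + 4b + 28.
  leading term a: no divisor's leading term divides it; move 7a to the remainder.
  leading term b²: no divisor's leading term divides it; move -4b² to the remainder.
  leading term b: no divisor's leading term divides it; move 4b to the remainder.
  leading term 1: no divisor's leading term divides it; move 28 to the remainder.
  remainder 7a - 4b² + 4b + 28 ≠ 0; add h_4 = 7a - 4b² + 4b + 28 to the basis.

S(f_1,f_3): lcm = ab. S = 3a - 6b² - 2b + 12.
  leading term a: subtract (3/7)·h_4 from 3a - 6b² - 2b + 12 → -30/7b² - 26/7b
  leading term b²: no divisor's leading term divides it; move -30/7b² to the remainder.
  leading term b: no divisor's leading term divides it; move -26/7b to the remainder.
  remainder -30/7b² - 26/7b ≠ 0; add h_5 = -30/7b² - 26/7b to the basis.

S(f_2,f_3): lcm = ab. S = -4a - 2b² - 6b - 16.
  leading term a: subtract (-4/7)·h_4 from -4a - 2b² - 6b - 16 → -30/7b² - 26/7b
  leading term b²: subtract (1)·h_5 from -30/7b² - 26/7b → 0
  remainder 0.

S(f_1,h_4): lcm = ab. S = 4/7b³ - 32/7b² - 4b.
  leading term b³: subtract (-2/15b)·h_5 from 4/7b³ - 32/7b² - 4b → -76/15b² - 4b
  leading term b²: subtract (266/225)·h_5 from -76/15b² - 4b → 88/225b
  leading term b: no divisor's leading term divides it; move 88/225b to the remainder.
  remainder 88/225b ≠ 0; add h_6 = 88/225b to the basis.

S(f_2,h_4): lcm = ab. S = -7a + 4/7b³ - 4/7b² - 8b - 28.
  leading term a: subtract (-1)·h_4 from -7a + 4/7b³ - 4/7b² - 8b - 28 → 4/7b³ - 32/7b² - 4b
  leading term b³: subtract (-2/15b)·h_5 from 4/7b³ - 32/7b² - 4b → -76/15b² - 4b
  leading term b²: subtract (266/225)·h_5 from -76/15b² - 4b → 88/225b
  leading term b: subtract (1)·h_6 from 88/225b → 0
  remainder 0.

S(f_3,h_4): lcm = ab. S = -3a + 4/7b³ + 10/7b² - 2b - 12.
  leading term a: subtract (-3/7)·h_4 from -3a + 4/7b³ + 10/7b² - 2b - 12 → 4/7b³ - 2/7b² - 2/7b
  leading term b³: subtract (-2/15b)·h_5 from 4/7b³ - 2/7b² - 2/7b → -82/105b² - 2/7b
  leading term b²: subtract (41/225)·h_5 from -82/105b² - 2/7b → 88/225b
  leading term b: subtract (1)·h_6 from 88/225b → 0
  remainder 0.

S(f_1,h_5): lcm = ab². S = -13/15ab - 4b³.
  leading term ab: subtract (-13/15)·f_1 from -13/15ab - 4b³ → -4b³ - 52/15b²
  leading term b³: subtract (14/15b)·h_5 from -4b³ - 52/15b² → 0
  remainder 0.

S(f_2,h_5): lcm = ab². S = -118/15ab - 4b² - 28b.
  leading term ab: subtract (-118/15)·f_1 from -118/15ab - 4b² - 28b → -532/15b² - 28b
  leading term b²: subtract (1862/225)·h_5 from -532/15b² - 28b → 616/225b
  leading term b: subtract (7)·h_6 from 616/225b → 0
  remainder 0.

S(f_3,h_5): lcm = ab². S = -58/15ab + 2b³ + 2b² - 12b.
  leading term ab: subtract (-58/15)·f_1 from -58/15ab + 2b³ + 2b² - 12b → 2b³ - 202/15b² - 12b
  leading term b³: subtract (-7/15b)·h_5 from 2b³ - 202/15b² - 12b → -76/5b² - 12b
  leading term b²: subtract (266/75)·h_5 from -76/5b² - 12b → 88/75b
  leading term b: subtract (3)·h_6 from 88/75b → 0
  remainder 0.

S(h_4,h_5): leading monomials are coprime, so the S-polynomial reduces to 0 (Buchberger's first criterion).
S(f_1,h_6): lcm = ab. S = -4b².
  leading term b²: subtract (14/15)·h_5 from -4b² → 52/15b
  leading term b: subtract (195/22)·h_6 from 52/15b → 0
  remainder 0.

S(f_2,h_6): lcm = ab. S = -7a - 4b - 28.
  leading term a: subtract (-1)·h_4 from -7a - 4b - 28 → -4b²
  leading term b²: subtract (14/15)·h_5 from -4b² → 52/15b
  leading term b: subtract (195/22)·h_6 from 52/15b → 0
  remainder 0.

S(f_3,h_6): lcm = ab. S = -3a + 2b² + 2b - 12.
  leading term a: subtract (-3/7)·h_4 from -3a + 2b² + 2b - 12 → 2/7b² + 26/7b
  leading term b²: subtract (-1/15)·h_5 from 2/7b² + 26/7b → 52/15b
  leading term b: subtract (195/22)·h_6 from 52/15b → 0
  remainder 0.

S(h_4,h_6): leading monomials are coprime, so the S-polynomial reduces to 0 (Buchberger's first criterion).
S(h_5,h_6): lcm = b². S = 13/15b.
  leading term b: subtract (195/88)·h_6 from 13/15b → 0
  remainder 0.

Every S-polynomial of the final basis reduces to 0, so we have a Gröbner basis.
Inter-reduce: drop elements whose leading term is divisible by another's, tail-reduce, and make monic.
Reduced Gröbner basis: {a + 4, b}.

The lex basis is triangular: the last element involves only b. Solving b = 0 gives b ∈ {0}; substituting each value into the earlier elements determines the remaining variables.
  b = 0: the earlier basis element becomes a + 4 = 0, giving a = -4 — point (-4, 0).

{(-4, 0)}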